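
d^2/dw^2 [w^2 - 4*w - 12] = 2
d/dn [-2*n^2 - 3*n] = -4*n - 3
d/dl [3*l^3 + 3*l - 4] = 9*l^2 + 3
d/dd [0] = 0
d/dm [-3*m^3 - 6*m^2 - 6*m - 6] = -9*m^2 - 12*m - 6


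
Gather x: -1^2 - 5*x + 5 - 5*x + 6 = 10 - 10*x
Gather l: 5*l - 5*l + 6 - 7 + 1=0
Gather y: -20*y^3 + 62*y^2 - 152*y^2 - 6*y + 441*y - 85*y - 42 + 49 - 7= -20*y^3 - 90*y^2 + 350*y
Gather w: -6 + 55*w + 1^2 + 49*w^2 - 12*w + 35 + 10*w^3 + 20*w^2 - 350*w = 10*w^3 + 69*w^2 - 307*w + 30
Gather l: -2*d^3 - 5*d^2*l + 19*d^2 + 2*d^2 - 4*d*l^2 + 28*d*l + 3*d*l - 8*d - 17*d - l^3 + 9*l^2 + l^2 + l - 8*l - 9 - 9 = -2*d^3 + 21*d^2 - 25*d - l^3 + l^2*(10 - 4*d) + l*(-5*d^2 + 31*d - 7) - 18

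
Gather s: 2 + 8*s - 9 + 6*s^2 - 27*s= 6*s^2 - 19*s - 7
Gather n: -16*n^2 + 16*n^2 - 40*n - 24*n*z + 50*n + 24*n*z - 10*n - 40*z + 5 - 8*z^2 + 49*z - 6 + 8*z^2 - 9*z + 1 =0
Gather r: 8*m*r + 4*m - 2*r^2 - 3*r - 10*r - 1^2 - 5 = 4*m - 2*r^2 + r*(8*m - 13) - 6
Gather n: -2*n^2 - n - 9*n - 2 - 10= -2*n^2 - 10*n - 12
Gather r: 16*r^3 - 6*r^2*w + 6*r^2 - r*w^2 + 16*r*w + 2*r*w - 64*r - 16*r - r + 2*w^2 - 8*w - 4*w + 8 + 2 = 16*r^3 + r^2*(6 - 6*w) + r*(-w^2 + 18*w - 81) + 2*w^2 - 12*w + 10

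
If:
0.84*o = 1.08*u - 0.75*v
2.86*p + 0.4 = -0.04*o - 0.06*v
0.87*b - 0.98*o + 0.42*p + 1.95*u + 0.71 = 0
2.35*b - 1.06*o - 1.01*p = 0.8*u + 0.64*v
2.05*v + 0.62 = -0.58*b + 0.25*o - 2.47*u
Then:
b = -0.79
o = -1.46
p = -0.13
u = -0.72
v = 0.61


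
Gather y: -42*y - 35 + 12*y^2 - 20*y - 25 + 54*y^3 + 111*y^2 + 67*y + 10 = 54*y^3 + 123*y^2 + 5*y - 50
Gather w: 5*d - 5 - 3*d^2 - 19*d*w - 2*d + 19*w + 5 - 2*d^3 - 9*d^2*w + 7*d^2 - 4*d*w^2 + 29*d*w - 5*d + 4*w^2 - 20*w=-2*d^3 + 4*d^2 - 2*d + w^2*(4 - 4*d) + w*(-9*d^2 + 10*d - 1)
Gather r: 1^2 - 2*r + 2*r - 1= 0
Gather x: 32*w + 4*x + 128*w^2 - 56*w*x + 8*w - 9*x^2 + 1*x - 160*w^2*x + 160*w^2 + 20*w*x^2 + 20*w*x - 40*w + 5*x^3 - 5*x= 288*w^2 + 5*x^3 + x^2*(20*w - 9) + x*(-160*w^2 - 36*w)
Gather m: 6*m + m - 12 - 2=7*m - 14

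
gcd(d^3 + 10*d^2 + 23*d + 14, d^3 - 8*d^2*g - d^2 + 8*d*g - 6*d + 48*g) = d + 2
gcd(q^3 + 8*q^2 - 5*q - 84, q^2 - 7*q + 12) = q - 3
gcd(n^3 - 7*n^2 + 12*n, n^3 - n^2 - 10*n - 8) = n - 4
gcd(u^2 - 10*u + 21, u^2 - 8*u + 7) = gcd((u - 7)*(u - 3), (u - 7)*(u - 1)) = u - 7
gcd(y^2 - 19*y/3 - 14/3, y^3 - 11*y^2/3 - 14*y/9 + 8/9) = y + 2/3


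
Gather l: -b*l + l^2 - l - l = l^2 + l*(-b - 2)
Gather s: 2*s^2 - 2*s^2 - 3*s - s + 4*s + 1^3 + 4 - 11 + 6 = 0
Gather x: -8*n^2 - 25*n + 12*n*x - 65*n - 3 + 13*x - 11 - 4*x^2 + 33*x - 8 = -8*n^2 - 90*n - 4*x^2 + x*(12*n + 46) - 22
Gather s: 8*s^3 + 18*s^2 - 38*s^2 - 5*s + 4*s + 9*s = 8*s^3 - 20*s^2 + 8*s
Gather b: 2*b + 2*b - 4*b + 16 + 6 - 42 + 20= 0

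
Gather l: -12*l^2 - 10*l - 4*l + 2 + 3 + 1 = -12*l^2 - 14*l + 6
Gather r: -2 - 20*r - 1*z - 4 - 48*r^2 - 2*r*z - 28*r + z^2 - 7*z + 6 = -48*r^2 + r*(-2*z - 48) + z^2 - 8*z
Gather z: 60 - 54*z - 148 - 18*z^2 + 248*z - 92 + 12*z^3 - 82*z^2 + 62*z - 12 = 12*z^3 - 100*z^2 + 256*z - 192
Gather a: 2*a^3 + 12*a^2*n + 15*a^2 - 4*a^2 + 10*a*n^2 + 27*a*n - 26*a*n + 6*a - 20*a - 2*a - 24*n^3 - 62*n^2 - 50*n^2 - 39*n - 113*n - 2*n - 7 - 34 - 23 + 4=2*a^3 + a^2*(12*n + 11) + a*(10*n^2 + n - 16) - 24*n^3 - 112*n^2 - 154*n - 60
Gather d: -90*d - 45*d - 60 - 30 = -135*d - 90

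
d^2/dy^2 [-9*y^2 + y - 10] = -18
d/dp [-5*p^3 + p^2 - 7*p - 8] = -15*p^2 + 2*p - 7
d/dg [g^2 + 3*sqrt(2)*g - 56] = 2*g + 3*sqrt(2)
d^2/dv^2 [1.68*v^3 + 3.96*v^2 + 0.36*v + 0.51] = 10.08*v + 7.92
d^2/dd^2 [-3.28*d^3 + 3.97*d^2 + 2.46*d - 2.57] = 7.94 - 19.68*d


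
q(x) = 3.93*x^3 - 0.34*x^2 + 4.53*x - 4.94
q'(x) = 11.79*x^2 - 0.68*x + 4.53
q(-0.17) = -5.74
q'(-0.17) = 4.99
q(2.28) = 50.20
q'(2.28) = 64.27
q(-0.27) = -6.27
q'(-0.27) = 5.57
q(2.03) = 35.73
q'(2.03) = 51.74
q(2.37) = 56.20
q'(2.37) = 69.14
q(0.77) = 0.14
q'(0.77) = 11.00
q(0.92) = 2.00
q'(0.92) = 13.88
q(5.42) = 635.36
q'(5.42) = 347.19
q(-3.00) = -127.70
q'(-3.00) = 112.68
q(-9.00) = -2938.22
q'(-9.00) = 965.64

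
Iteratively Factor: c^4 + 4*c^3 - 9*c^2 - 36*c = (c + 3)*(c^3 + c^2 - 12*c) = c*(c + 3)*(c^2 + c - 12) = c*(c + 3)*(c + 4)*(c - 3)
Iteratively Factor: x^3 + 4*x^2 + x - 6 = (x - 1)*(x^2 + 5*x + 6) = (x - 1)*(x + 2)*(x + 3)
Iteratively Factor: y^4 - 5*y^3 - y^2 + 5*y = (y - 1)*(y^3 - 4*y^2 - 5*y) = (y - 5)*(y - 1)*(y^2 + y) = y*(y - 5)*(y - 1)*(y + 1)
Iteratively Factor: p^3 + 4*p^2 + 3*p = (p + 3)*(p^2 + p) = p*(p + 3)*(p + 1)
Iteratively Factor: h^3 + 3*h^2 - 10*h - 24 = (h + 2)*(h^2 + h - 12) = (h - 3)*(h + 2)*(h + 4)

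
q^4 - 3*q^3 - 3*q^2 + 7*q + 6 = (q - 3)*(q - 2)*(q + 1)^2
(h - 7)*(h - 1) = h^2 - 8*h + 7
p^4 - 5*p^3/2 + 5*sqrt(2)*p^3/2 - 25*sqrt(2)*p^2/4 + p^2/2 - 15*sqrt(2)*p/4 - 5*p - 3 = (p - 3)*(p + 1/2)*(p + sqrt(2)/2)*(p + 2*sqrt(2))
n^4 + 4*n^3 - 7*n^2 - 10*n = n*(n - 2)*(n + 1)*(n + 5)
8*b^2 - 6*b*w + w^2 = (-4*b + w)*(-2*b + w)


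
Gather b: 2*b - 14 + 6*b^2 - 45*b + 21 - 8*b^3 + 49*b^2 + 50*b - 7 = -8*b^3 + 55*b^2 + 7*b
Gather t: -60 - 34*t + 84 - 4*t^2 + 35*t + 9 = -4*t^2 + t + 33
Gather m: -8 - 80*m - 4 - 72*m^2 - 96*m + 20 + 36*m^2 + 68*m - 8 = -36*m^2 - 108*m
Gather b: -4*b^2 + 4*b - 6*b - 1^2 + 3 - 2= -4*b^2 - 2*b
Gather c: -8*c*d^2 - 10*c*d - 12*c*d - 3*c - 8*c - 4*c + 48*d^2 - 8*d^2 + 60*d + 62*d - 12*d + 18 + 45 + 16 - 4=c*(-8*d^2 - 22*d - 15) + 40*d^2 + 110*d + 75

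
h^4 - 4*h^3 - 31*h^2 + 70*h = h*(h - 7)*(h - 2)*(h + 5)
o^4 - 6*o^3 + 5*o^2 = o^2*(o - 5)*(o - 1)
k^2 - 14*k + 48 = (k - 8)*(k - 6)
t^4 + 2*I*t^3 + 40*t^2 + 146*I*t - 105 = (t - 7*I)*(t + I)*(t + 3*I)*(t + 5*I)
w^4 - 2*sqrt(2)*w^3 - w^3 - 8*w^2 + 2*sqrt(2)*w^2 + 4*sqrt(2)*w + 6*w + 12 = (w - 2)*(w + 1)*(w - 3*sqrt(2))*(w + sqrt(2))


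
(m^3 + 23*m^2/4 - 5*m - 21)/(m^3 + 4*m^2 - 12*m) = (m + 7/4)/m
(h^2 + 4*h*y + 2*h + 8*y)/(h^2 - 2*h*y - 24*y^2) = (-h - 2)/(-h + 6*y)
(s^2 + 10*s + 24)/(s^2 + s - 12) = (s + 6)/(s - 3)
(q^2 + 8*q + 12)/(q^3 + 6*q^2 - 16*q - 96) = (q + 2)/(q^2 - 16)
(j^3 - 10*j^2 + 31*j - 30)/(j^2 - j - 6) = (j^2 - 7*j + 10)/(j + 2)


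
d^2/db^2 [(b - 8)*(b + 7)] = 2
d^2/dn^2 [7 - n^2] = -2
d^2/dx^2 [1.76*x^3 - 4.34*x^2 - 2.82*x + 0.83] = 10.56*x - 8.68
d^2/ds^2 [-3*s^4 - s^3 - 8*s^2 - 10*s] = -36*s^2 - 6*s - 16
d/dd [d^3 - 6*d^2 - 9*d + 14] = 3*d^2 - 12*d - 9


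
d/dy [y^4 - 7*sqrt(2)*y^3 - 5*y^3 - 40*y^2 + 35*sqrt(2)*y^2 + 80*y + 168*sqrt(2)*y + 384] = 4*y^3 - 21*sqrt(2)*y^2 - 15*y^2 - 80*y + 70*sqrt(2)*y + 80 + 168*sqrt(2)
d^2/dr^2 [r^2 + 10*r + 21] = 2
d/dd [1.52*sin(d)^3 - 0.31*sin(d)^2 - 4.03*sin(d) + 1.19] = (4.56*sin(d)^2 - 0.62*sin(d) - 4.03)*cos(d)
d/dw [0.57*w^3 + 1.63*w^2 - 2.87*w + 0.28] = 1.71*w^2 + 3.26*w - 2.87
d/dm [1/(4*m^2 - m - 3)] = (1 - 8*m)/(-4*m^2 + m + 3)^2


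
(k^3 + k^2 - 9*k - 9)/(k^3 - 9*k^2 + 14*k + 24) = (k^2 - 9)/(k^2 - 10*k + 24)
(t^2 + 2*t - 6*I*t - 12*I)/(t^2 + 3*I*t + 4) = (t^2 + t*(2 - 6*I) - 12*I)/(t^2 + 3*I*t + 4)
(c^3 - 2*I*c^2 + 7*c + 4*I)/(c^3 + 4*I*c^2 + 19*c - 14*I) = (c^3 - 2*I*c^2 + 7*c + 4*I)/(c^3 + 4*I*c^2 + 19*c - 14*I)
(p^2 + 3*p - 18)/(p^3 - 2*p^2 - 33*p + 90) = 1/(p - 5)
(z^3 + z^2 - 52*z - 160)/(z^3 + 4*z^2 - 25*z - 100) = (z - 8)/(z - 5)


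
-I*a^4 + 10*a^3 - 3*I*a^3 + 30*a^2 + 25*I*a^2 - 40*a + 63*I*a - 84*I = (a + 4)*(a + 3*I)*(a + 7*I)*(-I*a + I)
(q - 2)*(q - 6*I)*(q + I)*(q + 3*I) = q^4 - 2*q^3 - 2*I*q^3 + 21*q^2 + 4*I*q^2 - 42*q + 18*I*q - 36*I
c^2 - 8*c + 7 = (c - 7)*(c - 1)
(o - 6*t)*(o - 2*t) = o^2 - 8*o*t + 12*t^2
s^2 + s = s*(s + 1)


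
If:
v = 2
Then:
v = 2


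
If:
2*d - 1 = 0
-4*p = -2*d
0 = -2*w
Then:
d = 1/2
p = 1/4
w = 0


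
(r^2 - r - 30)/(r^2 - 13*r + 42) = (r + 5)/(r - 7)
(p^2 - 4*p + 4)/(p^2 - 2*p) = (p - 2)/p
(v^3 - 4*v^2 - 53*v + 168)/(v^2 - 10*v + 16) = (v^2 + 4*v - 21)/(v - 2)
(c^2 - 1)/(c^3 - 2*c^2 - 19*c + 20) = (c + 1)/(c^2 - c - 20)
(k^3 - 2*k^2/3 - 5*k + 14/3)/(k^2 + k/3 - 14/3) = k - 1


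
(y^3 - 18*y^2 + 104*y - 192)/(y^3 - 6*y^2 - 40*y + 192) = (y - 6)/(y + 6)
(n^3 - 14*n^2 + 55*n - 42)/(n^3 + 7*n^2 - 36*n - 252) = (n^2 - 8*n + 7)/(n^2 + 13*n + 42)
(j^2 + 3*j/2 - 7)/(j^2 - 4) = (j + 7/2)/(j + 2)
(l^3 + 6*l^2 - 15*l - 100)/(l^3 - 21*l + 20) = (l + 5)/(l - 1)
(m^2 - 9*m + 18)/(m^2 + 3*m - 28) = (m^2 - 9*m + 18)/(m^2 + 3*m - 28)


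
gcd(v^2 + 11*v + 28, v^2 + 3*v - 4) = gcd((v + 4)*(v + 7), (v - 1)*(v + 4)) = v + 4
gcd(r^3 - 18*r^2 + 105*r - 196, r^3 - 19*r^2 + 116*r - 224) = r^2 - 11*r + 28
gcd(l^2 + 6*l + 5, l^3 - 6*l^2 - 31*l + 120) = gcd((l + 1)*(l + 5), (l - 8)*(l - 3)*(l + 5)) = l + 5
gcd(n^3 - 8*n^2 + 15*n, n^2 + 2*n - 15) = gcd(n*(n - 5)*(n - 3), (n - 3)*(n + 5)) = n - 3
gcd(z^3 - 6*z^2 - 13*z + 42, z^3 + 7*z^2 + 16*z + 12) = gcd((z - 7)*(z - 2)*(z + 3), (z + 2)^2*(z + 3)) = z + 3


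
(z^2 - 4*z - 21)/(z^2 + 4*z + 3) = (z - 7)/(z + 1)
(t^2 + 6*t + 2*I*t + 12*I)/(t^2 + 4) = (t + 6)/(t - 2*I)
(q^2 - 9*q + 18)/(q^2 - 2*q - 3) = (q - 6)/(q + 1)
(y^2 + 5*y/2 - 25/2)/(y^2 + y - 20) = (y - 5/2)/(y - 4)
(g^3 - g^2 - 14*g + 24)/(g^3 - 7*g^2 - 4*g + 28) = (g^2 + g - 12)/(g^2 - 5*g - 14)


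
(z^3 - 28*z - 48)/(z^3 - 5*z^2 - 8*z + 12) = (z + 4)/(z - 1)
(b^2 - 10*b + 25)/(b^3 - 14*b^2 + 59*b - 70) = (b - 5)/(b^2 - 9*b + 14)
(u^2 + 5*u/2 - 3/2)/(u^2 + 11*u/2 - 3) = (u + 3)/(u + 6)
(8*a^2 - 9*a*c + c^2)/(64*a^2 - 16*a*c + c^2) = (a - c)/(8*a - c)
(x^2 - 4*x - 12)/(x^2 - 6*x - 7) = (-x^2 + 4*x + 12)/(-x^2 + 6*x + 7)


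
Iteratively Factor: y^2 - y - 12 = (y - 4)*(y + 3)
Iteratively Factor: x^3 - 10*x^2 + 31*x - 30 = (x - 3)*(x^2 - 7*x + 10) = (x - 5)*(x - 3)*(x - 2)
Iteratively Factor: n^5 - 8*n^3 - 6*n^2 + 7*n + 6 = (n - 3)*(n^4 + 3*n^3 + n^2 - 3*n - 2) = (n - 3)*(n + 1)*(n^3 + 2*n^2 - n - 2) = (n - 3)*(n - 1)*(n + 1)*(n^2 + 3*n + 2) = (n - 3)*(n - 1)*(n + 1)*(n + 2)*(n + 1)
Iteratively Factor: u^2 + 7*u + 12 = (u + 4)*(u + 3)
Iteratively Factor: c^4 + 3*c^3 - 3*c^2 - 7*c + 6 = (c + 3)*(c^3 - 3*c + 2) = (c - 1)*(c + 3)*(c^2 + c - 2) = (c - 1)^2*(c + 3)*(c + 2)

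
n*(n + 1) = n^2 + n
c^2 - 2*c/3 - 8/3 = (c - 2)*(c + 4/3)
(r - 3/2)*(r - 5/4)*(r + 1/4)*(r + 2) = r^4 - r^3/2 - 61*r^2/16 + 91*r/32 + 15/16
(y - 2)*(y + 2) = y^2 - 4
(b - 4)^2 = b^2 - 8*b + 16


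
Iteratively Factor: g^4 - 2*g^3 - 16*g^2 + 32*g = (g - 2)*(g^3 - 16*g) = (g - 4)*(g - 2)*(g^2 + 4*g) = g*(g - 4)*(g - 2)*(g + 4)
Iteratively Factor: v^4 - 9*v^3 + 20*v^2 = (v)*(v^3 - 9*v^2 + 20*v) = v^2*(v^2 - 9*v + 20) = v^2*(v - 5)*(v - 4)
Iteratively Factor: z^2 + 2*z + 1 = (z + 1)*(z + 1)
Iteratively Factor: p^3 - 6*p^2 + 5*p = (p)*(p^2 - 6*p + 5) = p*(p - 5)*(p - 1)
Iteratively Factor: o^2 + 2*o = (o)*(o + 2)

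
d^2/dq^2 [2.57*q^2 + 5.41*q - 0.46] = 5.14000000000000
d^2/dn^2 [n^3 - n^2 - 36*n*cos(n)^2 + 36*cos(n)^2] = 72*n*cos(2*n) + 6*n - 72*sqrt(2)*cos(2*n + pi/4) - 2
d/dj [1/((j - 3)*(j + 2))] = (1 - 2*j)/(j^4 - 2*j^3 - 11*j^2 + 12*j + 36)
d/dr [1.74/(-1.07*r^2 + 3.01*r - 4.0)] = (3.7236*r - 5.2374)/(1.07*r^2 - 3.01*r + 4.0)^2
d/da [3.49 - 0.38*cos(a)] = 0.38*sin(a)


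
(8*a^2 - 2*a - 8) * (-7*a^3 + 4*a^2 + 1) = -56*a^5 + 46*a^4 + 48*a^3 - 24*a^2 - 2*a - 8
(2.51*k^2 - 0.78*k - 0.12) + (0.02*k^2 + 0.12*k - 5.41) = 2.53*k^2 - 0.66*k - 5.53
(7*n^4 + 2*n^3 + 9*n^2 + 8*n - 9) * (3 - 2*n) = -14*n^5 + 17*n^4 - 12*n^3 + 11*n^2 + 42*n - 27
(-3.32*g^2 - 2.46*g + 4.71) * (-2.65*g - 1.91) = 8.798*g^3 + 12.8602*g^2 - 7.7829*g - 8.9961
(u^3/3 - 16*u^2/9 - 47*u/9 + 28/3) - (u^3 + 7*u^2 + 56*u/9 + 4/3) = -2*u^3/3 - 79*u^2/9 - 103*u/9 + 8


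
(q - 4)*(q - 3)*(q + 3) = q^3 - 4*q^2 - 9*q + 36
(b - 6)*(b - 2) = b^2 - 8*b + 12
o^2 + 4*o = o*(o + 4)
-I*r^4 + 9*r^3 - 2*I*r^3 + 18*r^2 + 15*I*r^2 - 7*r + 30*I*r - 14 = (r + 2)*(r + I)*(r + 7*I)*(-I*r + 1)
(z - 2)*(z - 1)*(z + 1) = z^3 - 2*z^2 - z + 2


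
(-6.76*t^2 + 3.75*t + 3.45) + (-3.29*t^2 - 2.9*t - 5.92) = -10.05*t^2 + 0.85*t - 2.47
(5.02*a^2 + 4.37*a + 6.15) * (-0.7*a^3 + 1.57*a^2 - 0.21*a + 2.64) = -3.514*a^5 + 4.8224*a^4 + 1.5017*a^3 + 21.9906*a^2 + 10.2453*a + 16.236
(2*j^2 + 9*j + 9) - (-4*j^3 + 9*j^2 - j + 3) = 4*j^3 - 7*j^2 + 10*j + 6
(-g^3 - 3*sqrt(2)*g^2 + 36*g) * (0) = 0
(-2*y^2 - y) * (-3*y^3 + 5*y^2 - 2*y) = 6*y^5 - 7*y^4 - y^3 + 2*y^2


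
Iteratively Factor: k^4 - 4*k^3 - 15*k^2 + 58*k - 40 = (k - 2)*(k^3 - 2*k^2 - 19*k + 20) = (k - 5)*(k - 2)*(k^2 + 3*k - 4) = (k - 5)*(k - 2)*(k + 4)*(k - 1)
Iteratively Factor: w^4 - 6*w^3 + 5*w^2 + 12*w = (w)*(w^3 - 6*w^2 + 5*w + 12) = w*(w - 3)*(w^2 - 3*w - 4) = w*(w - 4)*(w - 3)*(w + 1)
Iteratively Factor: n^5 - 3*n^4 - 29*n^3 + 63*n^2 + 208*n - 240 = (n + 3)*(n^4 - 6*n^3 - 11*n^2 + 96*n - 80) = (n - 5)*(n + 3)*(n^3 - n^2 - 16*n + 16) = (n - 5)*(n - 4)*(n + 3)*(n^2 + 3*n - 4) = (n - 5)*(n - 4)*(n + 3)*(n + 4)*(n - 1)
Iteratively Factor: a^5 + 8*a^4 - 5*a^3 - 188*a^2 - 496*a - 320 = (a + 4)*(a^4 + 4*a^3 - 21*a^2 - 104*a - 80) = (a + 4)^2*(a^3 - 21*a - 20) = (a + 1)*(a + 4)^2*(a^2 - a - 20) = (a + 1)*(a + 4)^3*(a - 5)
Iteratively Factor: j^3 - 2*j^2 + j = (j - 1)*(j^2 - j) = j*(j - 1)*(j - 1)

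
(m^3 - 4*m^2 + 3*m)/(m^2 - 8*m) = (m^2 - 4*m + 3)/(m - 8)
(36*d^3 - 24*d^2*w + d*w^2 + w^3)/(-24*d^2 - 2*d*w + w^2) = (-36*d^3 + 24*d^2*w - d*w^2 - w^3)/(24*d^2 + 2*d*w - w^2)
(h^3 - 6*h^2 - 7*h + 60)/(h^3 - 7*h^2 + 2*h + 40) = (h + 3)/(h + 2)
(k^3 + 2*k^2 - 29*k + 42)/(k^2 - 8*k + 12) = (k^2 + 4*k - 21)/(k - 6)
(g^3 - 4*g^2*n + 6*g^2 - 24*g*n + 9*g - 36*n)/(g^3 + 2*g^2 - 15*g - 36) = (g - 4*n)/(g - 4)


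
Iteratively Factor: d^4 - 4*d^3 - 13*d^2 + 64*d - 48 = (d - 3)*(d^3 - d^2 - 16*d + 16) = (d - 4)*(d - 3)*(d^2 + 3*d - 4) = (d - 4)*(d - 3)*(d + 4)*(d - 1)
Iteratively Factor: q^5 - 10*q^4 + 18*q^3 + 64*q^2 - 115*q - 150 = (q - 5)*(q^4 - 5*q^3 - 7*q^2 + 29*q + 30) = (q - 5)^2*(q^3 - 7*q - 6) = (q - 5)^2*(q + 1)*(q^2 - q - 6) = (q - 5)^2*(q + 1)*(q + 2)*(q - 3)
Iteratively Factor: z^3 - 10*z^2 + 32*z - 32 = (z - 2)*(z^2 - 8*z + 16) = (z - 4)*(z - 2)*(z - 4)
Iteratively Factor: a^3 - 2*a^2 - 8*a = (a - 4)*(a^2 + 2*a) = a*(a - 4)*(a + 2)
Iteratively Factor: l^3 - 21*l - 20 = (l - 5)*(l^2 + 5*l + 4) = (l - 5)*(l + 4)*(l + 1)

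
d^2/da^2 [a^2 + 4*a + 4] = 2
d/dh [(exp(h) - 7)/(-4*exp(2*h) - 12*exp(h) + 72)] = ((exp(h) - 7)*(2*exp(h) + 3) - exp(2*h) - 3*exp(h) + 18)*exp(h)/(4*(exp(2*h) + 3*exp(h) - 18)^2)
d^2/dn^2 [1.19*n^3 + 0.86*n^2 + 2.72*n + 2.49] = 7.14*n + 1.72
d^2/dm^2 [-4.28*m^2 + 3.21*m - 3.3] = -8.56000000000000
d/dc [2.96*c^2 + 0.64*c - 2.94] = 5.92*c + 0.64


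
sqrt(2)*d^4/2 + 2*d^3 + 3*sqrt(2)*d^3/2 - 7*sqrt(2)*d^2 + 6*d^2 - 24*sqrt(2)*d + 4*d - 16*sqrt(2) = (d + 2)*(d - 2*sqrt(2))*(d + 4*sqrt(2))*(sqrt(2)*d/2 + sqrt(2)/2)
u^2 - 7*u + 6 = (u - 6)*(u - 1)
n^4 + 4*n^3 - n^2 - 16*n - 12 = (n - 2)*(n + 1)*(n + 2)*(n + 3)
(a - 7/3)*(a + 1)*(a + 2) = a^3 + 2*a^2/3 - 5*a - 14/3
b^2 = b^2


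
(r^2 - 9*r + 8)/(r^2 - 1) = (r - 8)/(r + 1)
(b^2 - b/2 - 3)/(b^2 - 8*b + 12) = (b + 3/2)/(b - 6)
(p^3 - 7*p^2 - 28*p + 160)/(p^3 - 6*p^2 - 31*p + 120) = (p - 4)/(p - 3)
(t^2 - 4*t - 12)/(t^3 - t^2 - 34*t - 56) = (t - 6)/(t^2 - 3*t - 28)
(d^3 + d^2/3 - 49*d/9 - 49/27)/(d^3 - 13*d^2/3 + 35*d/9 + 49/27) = (3*d + 7)/(3*d - 7)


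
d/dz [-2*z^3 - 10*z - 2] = -6*z^2 - 10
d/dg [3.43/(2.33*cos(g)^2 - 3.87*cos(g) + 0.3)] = (15.9838*cos(g) - 13.2741)*sin(g)/(2.33*cos(g)^2 - 3.87*cos(g) + 0.3)^2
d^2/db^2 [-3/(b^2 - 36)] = 18*(-b^2 - 12)/(b^2 - 36)^3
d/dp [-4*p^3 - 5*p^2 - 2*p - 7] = -12*p^2 - 10*p - 2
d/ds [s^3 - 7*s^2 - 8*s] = 3*s^2 - 14*s - 8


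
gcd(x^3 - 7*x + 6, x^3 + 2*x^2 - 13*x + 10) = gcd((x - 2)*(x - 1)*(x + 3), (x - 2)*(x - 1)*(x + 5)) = x^2 - 3*x + 2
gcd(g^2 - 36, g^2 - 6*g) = g - 6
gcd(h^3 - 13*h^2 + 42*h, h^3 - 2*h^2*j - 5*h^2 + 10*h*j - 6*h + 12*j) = h - 6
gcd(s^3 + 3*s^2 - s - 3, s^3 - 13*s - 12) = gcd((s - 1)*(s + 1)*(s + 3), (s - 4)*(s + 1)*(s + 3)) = s^2 + 4*s + 3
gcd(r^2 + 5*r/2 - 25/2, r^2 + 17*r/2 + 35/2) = r + 5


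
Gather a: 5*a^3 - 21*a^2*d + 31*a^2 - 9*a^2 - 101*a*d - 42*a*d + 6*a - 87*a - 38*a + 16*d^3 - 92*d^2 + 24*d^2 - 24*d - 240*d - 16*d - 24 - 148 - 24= 5*a^3 + a^2*(22 - 21*d) + a*(-143*d - 119) + 16*d^3 - 68*d^2 - 280*d - 196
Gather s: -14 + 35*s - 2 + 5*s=40*s - 16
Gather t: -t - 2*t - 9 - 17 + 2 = -3*t - 24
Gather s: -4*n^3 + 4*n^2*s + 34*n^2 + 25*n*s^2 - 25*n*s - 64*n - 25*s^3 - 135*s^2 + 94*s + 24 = -4*n^3 + 34*n^2 - 64*n - 25*s^3 + s^2*(25*n - 135) + s*(4*n^2 - 25*n + 94) + 24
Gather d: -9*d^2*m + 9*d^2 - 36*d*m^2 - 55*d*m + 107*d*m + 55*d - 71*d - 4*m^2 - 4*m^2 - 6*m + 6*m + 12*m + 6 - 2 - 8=d^2*(9 - 9*m) + d*(-36*m^2 + 52*m - 16) - 8*m^2 + 12*m - 4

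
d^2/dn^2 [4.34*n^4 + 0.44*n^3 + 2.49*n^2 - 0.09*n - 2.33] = 52.08*n^2 + 2.64*n + 4.98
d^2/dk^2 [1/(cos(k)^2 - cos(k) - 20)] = (4*sin(k)^4 - 83*sin(k)^2 - 65*cos(k)/4 - 3*cos(3*k)/4 + 37)/(sin(k)^2 + cos(k) + 19)^3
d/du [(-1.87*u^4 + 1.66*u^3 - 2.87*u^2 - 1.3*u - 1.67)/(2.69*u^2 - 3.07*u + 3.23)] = (-10.0606*u^5 + 21.6881*u^4 - 34.3528*u^3 + 28.3933*u^2 - 9.5556*u - 9.3259)/(7.2361*u^4 - 16.5166*u^3 + 26.8023*u^2 - 19.8322*u + 10.4329)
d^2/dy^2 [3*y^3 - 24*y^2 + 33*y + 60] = 18*y - 48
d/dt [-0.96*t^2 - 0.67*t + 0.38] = -1.92*t - 0.67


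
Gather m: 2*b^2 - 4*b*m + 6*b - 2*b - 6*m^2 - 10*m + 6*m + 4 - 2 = 2*b^2 + 4*b - 6*m^2 + m*(-4*b - 4) + 2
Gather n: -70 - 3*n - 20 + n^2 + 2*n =n^2 - n - 90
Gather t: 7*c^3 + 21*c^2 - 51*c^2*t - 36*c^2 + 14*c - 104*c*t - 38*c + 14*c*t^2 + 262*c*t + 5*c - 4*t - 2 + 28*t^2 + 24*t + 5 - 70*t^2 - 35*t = 7*c^3 - 15*c^2 - 19*c + t^2*(14*c - 42) + t*(-51*c^2 + 158*c - 15) + 3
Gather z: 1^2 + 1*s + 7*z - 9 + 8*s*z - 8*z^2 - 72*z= s - 8*z^2 + z*(8*s - 65) - 8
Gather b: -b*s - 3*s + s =-b*s - 2*s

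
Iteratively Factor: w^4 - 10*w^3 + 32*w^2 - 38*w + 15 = (w - 5)*(w^3 - 5*w^2 + 7*w - 3) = (w - 5)*(w - 1)*(w^2 - 4*w + 3) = (w - 5)*(w - 1)^2*(w - 3)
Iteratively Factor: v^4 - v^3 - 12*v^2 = (v)*(v^3 - v^2 - 12*v) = v*(v + 3)*(v^2 - 4*v) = v^2*(v + 3)*(v - 4)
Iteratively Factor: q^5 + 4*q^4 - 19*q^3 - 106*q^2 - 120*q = (q + 3)*(q^4 + q^3 - 22*q^2 - 40*q) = (q - 5)*(q + 3)*(q^3 + 6*q^2 + 8*q) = (q - 5)*(q + 2)*(q + 3)*(q^2 + 4*q) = (q - 5)*(q + 2)*(q + 3)*(q + 4)*(q)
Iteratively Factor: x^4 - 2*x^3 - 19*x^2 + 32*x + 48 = (x - 4)*(x^3 + 2*x^2 - 11*x - 12) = (x - 4)*(x + 1)*(x^2 + x - 12) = (x - 4)*(x - 3)*(x + 1)*(x + 4)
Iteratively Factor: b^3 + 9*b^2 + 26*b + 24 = (b + 4)*(b^2 + 5*b + 6) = (b + 2)*(b + 4)*(b + 3)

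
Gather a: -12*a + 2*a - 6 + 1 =-10*a - 5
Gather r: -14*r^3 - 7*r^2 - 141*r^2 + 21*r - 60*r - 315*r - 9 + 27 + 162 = -14*r^3 - 148*r^2 - 354*r + 180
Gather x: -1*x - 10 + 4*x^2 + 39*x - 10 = 4*x^2 + 38*x - 20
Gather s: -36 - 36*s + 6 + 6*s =-30*s - 30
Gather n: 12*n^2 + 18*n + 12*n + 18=12*n^2 + 30*n + 18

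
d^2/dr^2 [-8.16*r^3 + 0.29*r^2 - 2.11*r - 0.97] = 0.58 - 48.96*r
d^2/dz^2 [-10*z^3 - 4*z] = -60*z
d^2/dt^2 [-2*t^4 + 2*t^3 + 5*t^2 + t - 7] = -24*t^2 + 12*t + 10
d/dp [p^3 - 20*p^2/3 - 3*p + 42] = 3*p^2 - 40*p/3 - 3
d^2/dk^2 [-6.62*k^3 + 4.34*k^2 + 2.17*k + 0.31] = 8.68 - 39.72*k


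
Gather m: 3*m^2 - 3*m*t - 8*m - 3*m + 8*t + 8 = 3*m^2 + m*(-3*t - 11) + 8*t + 8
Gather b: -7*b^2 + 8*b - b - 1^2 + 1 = -7*b^2 + 7*b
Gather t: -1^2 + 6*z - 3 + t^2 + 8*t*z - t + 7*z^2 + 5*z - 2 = t^2 + t*(8*z - 1) + 7*z^2 + 11*z - 6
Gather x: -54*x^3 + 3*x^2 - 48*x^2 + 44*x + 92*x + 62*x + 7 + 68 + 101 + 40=-54*x^3 - 45*x^2 + 198*x + 216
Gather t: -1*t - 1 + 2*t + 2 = t + 1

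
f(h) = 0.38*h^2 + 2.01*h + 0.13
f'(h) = 0.76*h + 2.01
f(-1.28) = -1.82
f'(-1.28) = 1.04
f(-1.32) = -1.86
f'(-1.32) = 1.01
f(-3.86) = -1.97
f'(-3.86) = -0.92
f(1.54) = 4.13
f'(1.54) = 3.18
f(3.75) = 13.01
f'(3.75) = 4.86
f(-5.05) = -0.33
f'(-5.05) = -1.83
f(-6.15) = 2.14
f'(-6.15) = -2.66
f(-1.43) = -1.97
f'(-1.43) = 0.92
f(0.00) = 0.13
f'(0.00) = 2.01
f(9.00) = 49.00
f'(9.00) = 8.85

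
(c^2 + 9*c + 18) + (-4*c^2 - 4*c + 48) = -3*c^2 + 5*c + 66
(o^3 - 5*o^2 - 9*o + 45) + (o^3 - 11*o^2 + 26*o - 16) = 2*o^3 - 16*o^2 + 17*o + 29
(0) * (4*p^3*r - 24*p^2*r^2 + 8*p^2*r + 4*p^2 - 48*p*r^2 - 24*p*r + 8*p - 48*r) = 0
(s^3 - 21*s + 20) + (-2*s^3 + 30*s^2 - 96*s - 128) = -s^3 + 30*s^2 - 117*s - 108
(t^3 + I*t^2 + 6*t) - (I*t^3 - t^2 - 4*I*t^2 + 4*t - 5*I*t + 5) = t^3 - I*t^3 + t^2 + 5*I*t^2 + 2*t + 5*I*t - 5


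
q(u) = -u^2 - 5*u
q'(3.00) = -11.00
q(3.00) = -24.00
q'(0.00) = -5.00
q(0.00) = 0.00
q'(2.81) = -10.62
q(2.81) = -21.95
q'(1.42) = -7.84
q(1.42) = -9.12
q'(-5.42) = 5.84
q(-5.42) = -2.28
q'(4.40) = -13.80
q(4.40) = -41.36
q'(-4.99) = 4.98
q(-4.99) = 0.05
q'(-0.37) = -4.26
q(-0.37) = 1.71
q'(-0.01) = -4.98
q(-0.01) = 0.05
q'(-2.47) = -0.06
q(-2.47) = 6.25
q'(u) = -2*u - 5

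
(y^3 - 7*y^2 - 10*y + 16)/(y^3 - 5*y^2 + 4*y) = (y^2 - 6*y - 16)/(y*(y - 4))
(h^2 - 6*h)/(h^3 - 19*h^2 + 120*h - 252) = h/(h^2 - 13*h + 42)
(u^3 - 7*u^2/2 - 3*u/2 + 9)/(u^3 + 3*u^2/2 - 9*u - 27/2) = (u - 2)/(u + 3)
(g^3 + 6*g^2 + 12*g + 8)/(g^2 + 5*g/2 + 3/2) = 2*(g^3 + 6*g^2 + 12*g + 8)/(2*g^2 + 5*g + 3)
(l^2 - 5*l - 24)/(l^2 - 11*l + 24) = (l + 3)/(l - 3)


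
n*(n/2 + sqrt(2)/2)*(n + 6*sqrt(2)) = n^3/2 + 7*sqrt(2)*n^2/2 + 6*n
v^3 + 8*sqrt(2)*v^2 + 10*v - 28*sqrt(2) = (v - sqrt(2))*(v + 2*sqrt(2))*(v + 7*sqrt(2))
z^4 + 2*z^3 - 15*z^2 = z^2*(z - 3)*(z + 5)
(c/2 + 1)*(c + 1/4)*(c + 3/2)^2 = c^4/2 + 21*c^3/8 + 19*c^2/4 + 105*c/32 + 9/16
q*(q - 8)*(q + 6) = q^3 - 2*q^2 - 48*q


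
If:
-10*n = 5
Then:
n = -1/2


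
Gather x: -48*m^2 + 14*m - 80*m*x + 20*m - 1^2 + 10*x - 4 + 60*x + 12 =-48*m^2 + 34*m + x*(70 - 80*m) + 7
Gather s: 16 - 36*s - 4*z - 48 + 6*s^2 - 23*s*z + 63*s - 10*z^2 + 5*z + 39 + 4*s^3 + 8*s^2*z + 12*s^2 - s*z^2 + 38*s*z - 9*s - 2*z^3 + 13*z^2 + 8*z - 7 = 4*s^3 + s^2*(8*z + 18) + s*(-z^2 + 15*z + 18) - 2*z^3 + 3*z^2 + 9*z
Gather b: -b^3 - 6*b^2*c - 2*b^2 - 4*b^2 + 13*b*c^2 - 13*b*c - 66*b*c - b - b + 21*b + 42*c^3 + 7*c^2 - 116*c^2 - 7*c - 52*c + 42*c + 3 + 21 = -b^3 + b^2*(-6*c - 6) + b*(13*c^2 - 79*c + 19) + 42*c^3 - 109*c^2 - 17*c + 24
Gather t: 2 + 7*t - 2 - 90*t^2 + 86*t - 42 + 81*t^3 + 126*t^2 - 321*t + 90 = 81*t^3 + 36*t^2 - 228*t + 48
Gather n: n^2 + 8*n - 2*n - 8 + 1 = n^2 + 6*n - 7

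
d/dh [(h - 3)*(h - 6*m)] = 2*h - 6*m - 3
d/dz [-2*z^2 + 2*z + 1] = 2 - 4*z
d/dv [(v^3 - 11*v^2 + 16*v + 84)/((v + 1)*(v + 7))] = (v^4 + 16*v^3 - 83*v^2 - 322*v - 560)/(v^4 + 16*v^3 + 78*v^2 + 112*v + 49)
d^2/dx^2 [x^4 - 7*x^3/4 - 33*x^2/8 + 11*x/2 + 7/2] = 12*x^2 - 21*x/2 - 33/4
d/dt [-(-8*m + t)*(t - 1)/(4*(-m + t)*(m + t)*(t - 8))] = ((m - t)*(m + t)*(8*m - t)*(t - 1) + (m - t)*(m + t)*(t - 8)*(-8*m + 2*t - 1) + (m - t)*(8*m - t)*(t - 8)*(t - 1) - (m + t)*(8*m - t)*(t - 8)*(t - 1))/(4*(m - t)^2*(m + t)^2*(t - 8)^2)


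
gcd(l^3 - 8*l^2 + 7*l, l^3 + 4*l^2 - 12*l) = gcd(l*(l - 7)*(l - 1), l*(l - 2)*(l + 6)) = l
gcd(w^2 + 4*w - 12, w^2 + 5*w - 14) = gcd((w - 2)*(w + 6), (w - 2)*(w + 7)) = w - 2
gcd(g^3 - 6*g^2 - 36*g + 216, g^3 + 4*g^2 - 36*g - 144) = g^2 - 36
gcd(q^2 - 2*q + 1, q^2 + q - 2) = q - 1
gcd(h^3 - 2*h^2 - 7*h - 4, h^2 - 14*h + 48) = 1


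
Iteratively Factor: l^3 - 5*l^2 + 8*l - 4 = (l - 2)*(l^2 - 3*l + 2) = (l - 2)*(l - 1)*(l - 2)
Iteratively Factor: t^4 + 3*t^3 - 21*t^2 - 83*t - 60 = (t - 5)*(t^3 + 8*t^2 + 19*t + 12) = (t - 5)*(t + 1)*(t^2 + 7*t + 12) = (t - 5)*(t + 1)*(t + 3)*(t + 4)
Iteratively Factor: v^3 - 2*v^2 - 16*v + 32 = (v - 2)*(v^2 - 16) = (v - 4)*(v - 2)*(v + 4)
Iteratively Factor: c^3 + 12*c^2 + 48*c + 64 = (c + 4)*(c^2 + 8*c + 16) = (c + 4)^2*(c + 4)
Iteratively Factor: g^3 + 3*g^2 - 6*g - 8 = (g + 1)*(g^2 + 2*g - 8) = (g - 2)*(g + 1)*(g + 4)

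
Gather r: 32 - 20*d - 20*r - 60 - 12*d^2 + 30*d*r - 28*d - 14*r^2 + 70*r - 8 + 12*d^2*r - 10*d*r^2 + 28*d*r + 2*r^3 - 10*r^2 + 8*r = -12*d^2 - 48*d + 2*r^3 + r^2*(-10*d - 24) + r*(12*d^2 + 58*d + 58) - 36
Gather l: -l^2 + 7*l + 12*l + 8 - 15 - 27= -l^2 + 19*l - 34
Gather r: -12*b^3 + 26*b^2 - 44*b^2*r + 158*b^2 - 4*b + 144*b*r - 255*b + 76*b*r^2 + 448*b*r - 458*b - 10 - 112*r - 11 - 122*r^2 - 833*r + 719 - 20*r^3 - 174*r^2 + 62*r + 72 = -12*b^3 + 184*b^2 - 717*b - 20*r^3 + r^2*(76*b - 296) + r*(-44*b^2 + 592*b - 883) + 770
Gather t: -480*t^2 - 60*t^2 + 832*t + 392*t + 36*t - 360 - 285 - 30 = -540*t^2 + 1260*t - 675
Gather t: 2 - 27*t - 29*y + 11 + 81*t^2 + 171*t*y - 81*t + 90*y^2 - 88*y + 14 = 81*t^2 + t*(171*y - 108) + 90*y^2 - 117*y + 27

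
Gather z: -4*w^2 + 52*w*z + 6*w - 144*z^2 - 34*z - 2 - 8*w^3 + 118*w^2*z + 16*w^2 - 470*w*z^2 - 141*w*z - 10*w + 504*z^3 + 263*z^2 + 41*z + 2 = -8*w^3 + 12*w^2 - 4*w + 504*z^3 + z^2*(119 - 470*w) + z*(118*w^2 - 89*w + 7)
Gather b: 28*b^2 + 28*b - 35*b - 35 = 28*b^2 - 7*b - 35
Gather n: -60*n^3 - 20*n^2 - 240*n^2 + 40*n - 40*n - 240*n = -60*n^3 - 260*n^2 - 240*n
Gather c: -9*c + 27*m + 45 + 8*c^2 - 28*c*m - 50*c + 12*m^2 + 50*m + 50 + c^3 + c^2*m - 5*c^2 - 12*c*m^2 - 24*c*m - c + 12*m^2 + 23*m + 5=c^3 + c^2*(m + 3) + c*(-12*m^2 - 52*m - 60) + 24*m^2 + 100*m + 100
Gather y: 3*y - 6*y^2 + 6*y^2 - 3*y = 0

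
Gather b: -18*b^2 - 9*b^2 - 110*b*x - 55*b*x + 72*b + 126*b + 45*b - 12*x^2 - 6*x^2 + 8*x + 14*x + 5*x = -27*b^2 + b*(243 - 165*x) - 18*x^2 + 27*x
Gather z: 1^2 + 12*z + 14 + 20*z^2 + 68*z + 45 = 20*z^2 + 80*z + 60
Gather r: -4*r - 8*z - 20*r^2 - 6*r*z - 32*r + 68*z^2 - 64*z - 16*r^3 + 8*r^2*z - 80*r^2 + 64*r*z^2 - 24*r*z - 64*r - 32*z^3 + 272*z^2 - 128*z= -16*r^3 + r^2*(8*z - 100) + r*(64*z^2 - 30*z - 100) - 32*z^3 + 340*z^2 - 200*z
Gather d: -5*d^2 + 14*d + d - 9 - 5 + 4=-5*d^2 + 15*d - 10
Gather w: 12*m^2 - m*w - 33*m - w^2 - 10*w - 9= 12*m^2 - 33*m - w^2 + w*(-m - 10) - 9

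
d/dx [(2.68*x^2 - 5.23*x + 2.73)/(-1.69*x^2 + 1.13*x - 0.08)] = (-5.8103*x^2 + 8.7986*x - 2.6665)/(2.8561*x^4 - 3.8194*x^3 + 1.5473*x^2 - 0.1808*x + 0.0064)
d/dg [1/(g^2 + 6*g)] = 2*(-g - 3)/(g^2*(g + 6)^2)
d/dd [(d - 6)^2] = 2*d - 12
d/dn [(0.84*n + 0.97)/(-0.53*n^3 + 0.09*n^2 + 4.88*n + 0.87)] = (0.8904*n^3 + 1.4667*n^2 - 0.1746*n - 4.0028)/(0.2809*n^6 - 0.0954*n^5 - 5.1647*n^4 - 0.0438000000000001*n^3 + 23.971*n^2 + 8.4912*n + 0.7569)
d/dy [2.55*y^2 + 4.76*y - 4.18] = 5.1*y + 4.76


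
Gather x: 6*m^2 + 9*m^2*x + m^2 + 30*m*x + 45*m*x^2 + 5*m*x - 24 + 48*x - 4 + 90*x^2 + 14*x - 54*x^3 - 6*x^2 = 7*m^2 - 54*x^3 + x^2*(45*m + 84) + x*(9*m^2 + 35*m + 62) - 28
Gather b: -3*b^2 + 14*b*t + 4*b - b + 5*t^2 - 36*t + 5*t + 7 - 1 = -3*b^2 + b*(14*t + 3) + 5*t^2 - 31*t + 6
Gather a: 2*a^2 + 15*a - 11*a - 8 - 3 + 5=2*a^2 + 4*a - 6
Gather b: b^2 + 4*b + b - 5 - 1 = b^2 + 5*b - 6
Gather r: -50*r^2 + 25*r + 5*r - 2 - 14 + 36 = -50*r^2 + 30*r + 20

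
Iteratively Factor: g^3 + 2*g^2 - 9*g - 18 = (g + 3)*(g^2 - g - 6) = (g - 3)*(g + 3)*(g + 2)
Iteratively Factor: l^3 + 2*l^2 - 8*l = (l)*(l^2 + 2*l - 8) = l*(l - 2)*(l + 4)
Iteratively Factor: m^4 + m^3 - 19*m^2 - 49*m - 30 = (m + 3)*(m^3 - 2*m^2 - 13*m - 10) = (m + 2)*(m + 3)*(m^2 - 4*m - 5) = (m + 1)*(m + 2)*(m + 3)*(m - 5)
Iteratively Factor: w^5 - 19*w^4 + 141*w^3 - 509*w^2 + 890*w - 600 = (w - 5)*(w^4 - 14*w^3 + 71*w^2 - 154*w + 120) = (w - 5)*(w - 3)*(w^3 - 11*w^2 + 38*w - 40) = (w - 5)*(w - 3)*(w - 2)*(w^2 - 9*w + 20) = (w - 5)^2*(w - 3)*(w - 2)*(w - 4)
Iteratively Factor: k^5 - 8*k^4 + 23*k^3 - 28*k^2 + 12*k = (k - 3)*(k^4 - 5*k^3 + 8*k^2 - 4*k) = (k - 3)*(k - 2)*(k^3 - 3*k^2 + 2*k) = (k - 3)*(k - 2)^2*(k^2 - k) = (k - 3)*(k - 2)^2*(k - 1)*(k)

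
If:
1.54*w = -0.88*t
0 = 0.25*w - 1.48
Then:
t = -10.36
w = 5.92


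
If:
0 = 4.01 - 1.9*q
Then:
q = 2.11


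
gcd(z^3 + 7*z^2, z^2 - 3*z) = z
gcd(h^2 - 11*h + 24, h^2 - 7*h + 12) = h - 3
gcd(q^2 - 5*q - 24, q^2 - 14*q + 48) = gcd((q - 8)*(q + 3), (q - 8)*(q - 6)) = q - 8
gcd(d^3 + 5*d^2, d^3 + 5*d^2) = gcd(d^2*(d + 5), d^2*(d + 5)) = d^3 + 5*d^2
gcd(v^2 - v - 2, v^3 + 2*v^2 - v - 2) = v + 1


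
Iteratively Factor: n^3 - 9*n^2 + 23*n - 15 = (n - 3)*(n^2 - 6*n + 5) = (n - 3)*(n - 1)*(n - 5)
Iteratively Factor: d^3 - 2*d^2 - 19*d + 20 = (d + 4)*(d^2 - 6*d + 5) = (d - 5)*(d + 4)*(d - 1)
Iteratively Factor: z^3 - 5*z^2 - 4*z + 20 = (z + 2)*(z^2 - 7*z + 10) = (z - 2)*(z + 2)*(z - 5)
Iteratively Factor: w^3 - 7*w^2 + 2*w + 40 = (w + 2)*(w^2 - 9*w + 20) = (w - 4)*(w + 2)*(w - 5)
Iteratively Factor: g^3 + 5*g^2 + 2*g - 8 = (g - 1)*(g^2 + 6*g + 8) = (g - 1)*(g + 2)*(g + 4)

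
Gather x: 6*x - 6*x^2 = -6*x^2 + 6*x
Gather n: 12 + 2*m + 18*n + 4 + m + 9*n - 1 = 3*m + 27*n + 15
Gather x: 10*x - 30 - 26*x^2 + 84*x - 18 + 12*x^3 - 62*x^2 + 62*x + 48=12*x^3 - 88*x^2 + 156*x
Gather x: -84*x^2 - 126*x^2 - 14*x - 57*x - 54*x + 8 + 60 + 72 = -210*x^2 - 125*x + 140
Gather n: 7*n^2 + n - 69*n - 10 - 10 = 7*n^2 - 68*n - 20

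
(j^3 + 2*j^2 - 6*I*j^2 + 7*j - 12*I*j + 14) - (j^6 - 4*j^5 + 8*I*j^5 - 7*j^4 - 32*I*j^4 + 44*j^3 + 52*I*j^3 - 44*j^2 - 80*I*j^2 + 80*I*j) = -j^6 + 4*j^5 - 8*I*j^5 + 7*j^4 + 32*I*j^4 - 43*j^3 - 52*I*j^3 + 46*j^2 + 74*I*j^2 + 7*j - 92*I*j + 14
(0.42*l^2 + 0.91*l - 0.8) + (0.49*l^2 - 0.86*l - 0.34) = 0.91*l^2 + 0.05*l - 1.14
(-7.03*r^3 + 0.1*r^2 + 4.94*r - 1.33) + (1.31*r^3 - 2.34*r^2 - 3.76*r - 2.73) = -5.72*r^3 - 2.24*r^2 + 1.18*r - 4.06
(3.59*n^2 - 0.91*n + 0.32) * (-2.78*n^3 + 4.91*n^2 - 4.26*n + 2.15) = -9.9802*n^5 + 20.1567*n^4 - 20.6511*n^3 + 13.1663*n^2 - 3.3197*n + 0.688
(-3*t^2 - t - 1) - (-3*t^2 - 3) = 2 - t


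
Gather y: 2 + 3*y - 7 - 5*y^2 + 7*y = -5*y^2 + 10*y - 5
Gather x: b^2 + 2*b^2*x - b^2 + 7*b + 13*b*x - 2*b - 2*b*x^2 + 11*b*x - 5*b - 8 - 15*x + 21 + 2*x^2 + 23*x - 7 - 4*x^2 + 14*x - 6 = x^2*(-2*b - 2) + x*(2*b^2 + 24*b + 22)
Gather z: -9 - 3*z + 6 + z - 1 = -2*z - 4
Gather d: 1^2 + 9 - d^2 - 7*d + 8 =-d^2 - 7*d + 18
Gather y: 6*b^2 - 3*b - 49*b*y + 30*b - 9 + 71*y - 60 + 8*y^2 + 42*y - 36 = 6*b^2 + 27*b + 8*y^2 + y*(113 - 49*b) - 105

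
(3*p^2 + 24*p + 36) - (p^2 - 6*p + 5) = 2*p^2 + 30*p + 31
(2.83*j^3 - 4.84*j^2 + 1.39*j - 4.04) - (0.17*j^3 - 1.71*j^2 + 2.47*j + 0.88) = 2.66*j^3 - 3.13*j^2 - 1.08*j - 4.92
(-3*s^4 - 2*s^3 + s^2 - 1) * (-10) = 30*s^4 + 20*s^3 - 10*s^2 + 10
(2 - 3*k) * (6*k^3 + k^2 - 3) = -18*k^4 + 9*k^3 + 2*k^2 + 9*k - 6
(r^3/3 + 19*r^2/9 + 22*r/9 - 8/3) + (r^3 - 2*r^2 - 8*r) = 4*r^3/3 + r^2/9 - 50*r/9 - 8/3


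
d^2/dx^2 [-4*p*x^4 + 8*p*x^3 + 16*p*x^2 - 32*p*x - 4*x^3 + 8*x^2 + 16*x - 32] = -48*p*x^2 + 48*p*x + 32*p - 24*x + 16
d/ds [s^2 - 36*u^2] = 2*s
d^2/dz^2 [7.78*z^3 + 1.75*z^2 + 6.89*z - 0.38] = 46.68*z + 3.5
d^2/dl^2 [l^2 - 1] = 2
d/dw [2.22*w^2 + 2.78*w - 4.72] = 4.44*w + 2.78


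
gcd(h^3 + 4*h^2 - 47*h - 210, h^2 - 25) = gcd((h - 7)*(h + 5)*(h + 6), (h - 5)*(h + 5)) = h + 5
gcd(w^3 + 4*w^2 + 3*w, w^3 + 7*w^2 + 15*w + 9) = w^2 + 4*w + 3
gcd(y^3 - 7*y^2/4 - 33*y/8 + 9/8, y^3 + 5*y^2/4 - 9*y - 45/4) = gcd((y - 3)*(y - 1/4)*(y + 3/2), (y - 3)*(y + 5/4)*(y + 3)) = y - 3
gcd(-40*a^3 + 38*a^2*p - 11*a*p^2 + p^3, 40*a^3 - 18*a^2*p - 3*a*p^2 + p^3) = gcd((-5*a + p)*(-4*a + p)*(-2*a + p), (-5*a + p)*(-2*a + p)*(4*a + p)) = 10*a^2 - 7*a*p + p^2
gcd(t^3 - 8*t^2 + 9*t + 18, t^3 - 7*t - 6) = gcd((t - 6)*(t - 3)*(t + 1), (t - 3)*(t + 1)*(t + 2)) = t^2 - 2*t - 3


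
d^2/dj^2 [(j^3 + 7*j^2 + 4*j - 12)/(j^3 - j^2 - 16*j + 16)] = 8*(2*j^3 + 21*j^2 + 96*j + 112)/(j^6 - 48*j^4 + 768*j^2 - 4096)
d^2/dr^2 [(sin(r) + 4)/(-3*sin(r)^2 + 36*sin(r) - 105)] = (9*sin(r)^5 + 28*sin(r)^4 + 412*sin(r)^2 + 3131*sin(r) + 183*sin(3*r)/2 - sin(5*r)/2 - 1712)/(3*(sin(r) - 7)^3*(sin(r) - 5)^3)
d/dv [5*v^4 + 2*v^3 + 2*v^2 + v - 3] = 20*v^3 + 6*v^2 + 4*v + 1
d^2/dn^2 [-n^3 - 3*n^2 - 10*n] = -6*n - 6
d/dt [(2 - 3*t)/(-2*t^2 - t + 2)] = (6*t^2 + 3*t - (3*t - 2)*(4*t + 1) - 6)/(2*t^2 + t - 2)^2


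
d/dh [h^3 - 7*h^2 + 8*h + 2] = 3*h^2 - 14*h + 8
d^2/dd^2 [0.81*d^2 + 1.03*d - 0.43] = 1.62000000000000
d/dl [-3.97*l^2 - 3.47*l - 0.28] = -7.94*l - 3.47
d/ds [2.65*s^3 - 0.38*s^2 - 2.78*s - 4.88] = 7.95*s^2 - 0.76*s - 2.78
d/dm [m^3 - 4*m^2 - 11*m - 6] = 3*m^2 - 8*m - 11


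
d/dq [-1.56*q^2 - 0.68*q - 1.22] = -3.12*q - 0.68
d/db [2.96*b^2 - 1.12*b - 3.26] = 5.92*b - 1.12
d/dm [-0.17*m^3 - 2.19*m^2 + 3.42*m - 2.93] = -0.51*m^2 - 4.38*m + 3.42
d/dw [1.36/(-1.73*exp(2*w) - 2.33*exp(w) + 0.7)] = (4.7056*exp(w) + 3.1688)*exp(w)/(1.73*exp(2*w) + 2.33*exp(w) - 0.7)^2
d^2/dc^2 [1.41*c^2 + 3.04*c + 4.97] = 2.82000000000000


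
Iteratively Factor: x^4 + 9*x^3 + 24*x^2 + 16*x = (x)*(x^3 + 9*x^2 + 24*x + 16) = x*(x + 4)*(x^2 + 5*x + 4) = x*(x + 4)^2*(x + 1)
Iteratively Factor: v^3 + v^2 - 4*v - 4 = (v + 2)*(v^2 - v - 2) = (v + 1)*(v + 2)*(v - 2)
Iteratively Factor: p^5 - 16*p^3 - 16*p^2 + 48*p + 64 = (p - 4)*(p^4 + 4*p^3 - 16*p - 16) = (p - 4)*(p + 2)*(p^3 + 2*p^2 - 4*p - 8) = (p - 4)*(p + 2)^2*(p^2 - 4) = (p - 4)*(p + 2)^3*(p - 2)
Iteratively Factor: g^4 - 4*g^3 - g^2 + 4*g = (g + 1)*(g^3 - 5*g^2 + 4*g) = g*(g + 1)*(g^2 - 5*g + 4) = g*(g - 4)*(g + 1)*(g - 1)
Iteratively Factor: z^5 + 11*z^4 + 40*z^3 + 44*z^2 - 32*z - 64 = (z + 4)*(z^4 + 7*z^3 + 12*z^2 - 4*z - 16) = (z + 2)*(z + 4)*(z^3 + 5*z^2 + 2*z - 8) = (z + 2)^2*(z + 4)*(z^2 + 3*z - 4) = (z - 1)*(z + 2)^2*(z + 4)*(z + 4)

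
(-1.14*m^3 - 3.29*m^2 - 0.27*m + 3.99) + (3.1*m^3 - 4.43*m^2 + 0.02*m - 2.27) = 1.96*m^3 - 7.72*m^2 - 0.25*m + 1.72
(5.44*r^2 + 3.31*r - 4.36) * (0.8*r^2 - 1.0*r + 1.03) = 4.352*r^4 - 2.792*r^3 - 1.1948*r^2 + 7.7693*r - 4.4908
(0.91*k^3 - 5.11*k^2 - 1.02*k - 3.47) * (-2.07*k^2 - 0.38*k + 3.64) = -1.8837*k^5 + 10.2319*k^4 + 7.3656*k^3 - 11.0299*k^2 - 2.3942*k - 12.6308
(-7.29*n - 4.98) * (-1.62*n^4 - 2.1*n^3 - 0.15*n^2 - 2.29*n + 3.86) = 11.8098*n^5 + 23.3766*n^4 + 11.5515*n^3 + 17.4411*n^2 - 16.7352*n - 19.2228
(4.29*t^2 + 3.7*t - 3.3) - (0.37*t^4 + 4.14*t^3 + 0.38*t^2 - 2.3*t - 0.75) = -0.37*t^4 - 4.14*t^3 + 3.91*t^2 + 6.0*t - 2.55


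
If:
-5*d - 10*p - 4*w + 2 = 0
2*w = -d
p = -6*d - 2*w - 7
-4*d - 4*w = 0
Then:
No Solution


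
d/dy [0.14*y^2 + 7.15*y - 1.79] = 0.28*y + 7.15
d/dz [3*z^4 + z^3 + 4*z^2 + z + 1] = 12*z^3 + 3*z^2 + 8*z + 1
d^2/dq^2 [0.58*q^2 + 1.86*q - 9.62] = 1.16000000000000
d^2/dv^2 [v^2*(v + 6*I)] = 6*v + 12*I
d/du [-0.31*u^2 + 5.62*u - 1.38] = 5.62 - 0.62*u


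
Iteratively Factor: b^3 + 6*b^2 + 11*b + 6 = (b + 1)*(b^2 + 5*b + 6) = (b + 1)*(b + 2)*(b + 3)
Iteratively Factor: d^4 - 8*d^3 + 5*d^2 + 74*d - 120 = (d - 5)*(d^3 - 3*d^2 - 10*d + 24) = (d - 5)*(d + 3)*(d^2 - 6*d + 8) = (d - 5)*(d - 2)*(d + 3)*(d - 4)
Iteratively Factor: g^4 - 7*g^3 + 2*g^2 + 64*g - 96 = (g - 4)*(g^3 - 3*g^2 - 10*g + 24) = (g - 4)^2*(g^2 + g - 6) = (g - 4)^2*(g - 2)*(g + 3)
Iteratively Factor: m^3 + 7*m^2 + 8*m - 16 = (m - 1)*(m^2 + 8*m + 16) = (m - 1)*(m + 4)*(m + 4)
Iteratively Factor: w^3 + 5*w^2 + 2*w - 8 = (w - 1)*(w^2 + 6*w + 8) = (w - 1)*(w + 4)*(w + 2)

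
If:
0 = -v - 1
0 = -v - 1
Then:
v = -1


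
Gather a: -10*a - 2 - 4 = -10*a - 6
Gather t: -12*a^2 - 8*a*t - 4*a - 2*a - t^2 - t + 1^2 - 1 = -12*a^2 - 6*a - t^2 + t*(-8*a - 1)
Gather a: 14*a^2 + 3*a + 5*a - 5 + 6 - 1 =14*a^2 + 8*a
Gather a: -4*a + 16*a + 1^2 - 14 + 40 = 12*a + 27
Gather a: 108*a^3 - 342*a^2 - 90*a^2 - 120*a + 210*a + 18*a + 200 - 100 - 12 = 108*a^3 - 432*a^2 + 108*a + 88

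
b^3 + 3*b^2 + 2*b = b*(b + 1)*(b + 2)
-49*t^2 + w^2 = (-7*t + w)*(7*t + w)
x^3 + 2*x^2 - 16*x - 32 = (x - 4)*(x + 2)*(x + 4)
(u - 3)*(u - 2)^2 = u^3 - 7*u^2 + 16*u - 12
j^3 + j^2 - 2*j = j*(j - 1)*(j + 2)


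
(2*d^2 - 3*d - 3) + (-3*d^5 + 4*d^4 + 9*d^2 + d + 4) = -3*d^5 + 4*d^4 + 11*d^2 - 2*d + 1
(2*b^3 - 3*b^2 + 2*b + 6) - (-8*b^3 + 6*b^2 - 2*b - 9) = 10*b^3 - 9*b^2 + 4*b + 15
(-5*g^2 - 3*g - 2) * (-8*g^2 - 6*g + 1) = 40*g^4 + 54*g^3 + 29*g^2 + 9*g - 2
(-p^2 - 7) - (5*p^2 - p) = -6*p^2 + p - 7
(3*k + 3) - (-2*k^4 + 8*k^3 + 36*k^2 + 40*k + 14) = 2*k^4 - 8*k^3 - 36*k^2 - 37*k - 11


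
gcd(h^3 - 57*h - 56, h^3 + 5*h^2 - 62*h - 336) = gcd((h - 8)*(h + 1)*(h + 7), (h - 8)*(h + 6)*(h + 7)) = h^2 - h - 56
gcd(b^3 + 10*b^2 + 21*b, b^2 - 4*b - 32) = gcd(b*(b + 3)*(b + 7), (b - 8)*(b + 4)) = 1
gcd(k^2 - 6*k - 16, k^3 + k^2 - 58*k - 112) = k^2 - 6*k - 16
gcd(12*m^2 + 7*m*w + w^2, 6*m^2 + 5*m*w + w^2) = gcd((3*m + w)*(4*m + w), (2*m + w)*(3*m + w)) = 3*m + w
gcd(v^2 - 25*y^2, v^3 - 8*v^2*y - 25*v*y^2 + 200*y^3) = -v^2 + 25*y^2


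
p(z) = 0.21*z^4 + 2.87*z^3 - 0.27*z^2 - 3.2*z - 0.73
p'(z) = 0.84*z^3 + 8.61*z^2 - 0.54*z - 3.2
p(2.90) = 72.57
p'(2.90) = 88.13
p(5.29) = 564.10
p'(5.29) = 359.24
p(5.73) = 738.39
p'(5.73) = 434.43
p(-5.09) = -228.95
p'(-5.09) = 111.84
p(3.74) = 174.75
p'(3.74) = 159.16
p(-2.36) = -25.89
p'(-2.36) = 34.99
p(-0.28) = 0.08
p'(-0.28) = -2.39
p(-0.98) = -0.36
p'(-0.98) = 4.81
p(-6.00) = -339.01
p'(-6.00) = 128.56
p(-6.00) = -339.01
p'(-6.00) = 128.56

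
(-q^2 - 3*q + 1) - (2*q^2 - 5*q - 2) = -3*q^2 + 2*q + 3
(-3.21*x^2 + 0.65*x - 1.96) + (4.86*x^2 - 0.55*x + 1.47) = 1.65*x^2 + 0.1*x - 0.49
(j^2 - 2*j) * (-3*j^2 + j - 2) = -3*j^4 + 7*j^3 - 4*j^2 + 4*j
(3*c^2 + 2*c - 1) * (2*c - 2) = 6*c^3 - 2*c^2 - 6*c + 2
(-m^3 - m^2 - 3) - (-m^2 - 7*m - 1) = -m^3 + 7*m - 2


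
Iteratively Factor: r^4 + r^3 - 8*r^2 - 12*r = (r)*(r^3 + r^2 - 8*r - 12) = r*(r + 2)*(r^2 - r - 6) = r*(r + 2)^2*(r - 3)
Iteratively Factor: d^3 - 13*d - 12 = (d + 3)*(d^2 - 3*d - 4) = (d + 1)*(d + 3)*(d - 4)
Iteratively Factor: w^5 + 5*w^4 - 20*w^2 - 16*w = (w)*(w^4 + 5*w^3 - 20*w - 16) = w*(w + 2)*(w^3 + 3*w^2 - 6*w - 8) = w*(w + 2)*(w + 4)*(w^2 - w - 2) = w*(w - 2)*(w + 2)*(w + 4)*(w + 1)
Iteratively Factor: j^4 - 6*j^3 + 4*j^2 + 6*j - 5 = (j - 1)*(j^3 - 5*j^2 - j + 5) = (j - 5)*(j - 1)*(j^2 - 1) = (j - 5)*(j - 1)^2*(j + 1)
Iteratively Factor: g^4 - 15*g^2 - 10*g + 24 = (g + 2)*(g^3 - 2*g^2 - 11*g + 12) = (g + 2)*(g + 3)*(g^2 - 5*g + 4) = (g - 1)*(g + 2)*(g + 3)*(g - 4)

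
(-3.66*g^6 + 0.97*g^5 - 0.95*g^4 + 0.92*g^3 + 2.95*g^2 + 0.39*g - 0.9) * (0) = 0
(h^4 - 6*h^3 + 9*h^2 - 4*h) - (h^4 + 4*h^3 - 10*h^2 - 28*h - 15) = -10*h^3 + 19*h^2 + 24*h + 15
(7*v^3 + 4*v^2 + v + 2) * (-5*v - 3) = -35*v^4 - 41*v^3 - 17*v^2 - 13*v - 6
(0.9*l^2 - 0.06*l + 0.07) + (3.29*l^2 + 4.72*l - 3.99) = 4.19*l^2 + 4.66*l - 3.92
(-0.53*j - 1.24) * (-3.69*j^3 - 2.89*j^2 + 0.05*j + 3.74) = 1.9557*j^4 + 6.1073*j^3 + 3.5571*j^2 - 2.0442*j - 4.6376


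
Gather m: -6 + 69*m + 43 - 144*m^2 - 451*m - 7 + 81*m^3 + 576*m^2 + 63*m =81*m^3 + 432*m^2 - 319*m + 30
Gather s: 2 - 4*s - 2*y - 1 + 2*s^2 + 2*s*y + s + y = 2*s^2 + s*(2*y - 3) - y + 1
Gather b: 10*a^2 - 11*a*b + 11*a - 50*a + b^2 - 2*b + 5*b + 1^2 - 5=10*a^2 - 39*a + b^2 + b*(3 - 11*a) - 4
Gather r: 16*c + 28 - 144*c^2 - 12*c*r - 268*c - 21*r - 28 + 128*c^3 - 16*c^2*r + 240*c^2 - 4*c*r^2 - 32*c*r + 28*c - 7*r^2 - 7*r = 128*c^3 + 96*c^2 - 224*c + r^2*(-4*c - 7) + r*(-16*c^2 - 44*c - 28)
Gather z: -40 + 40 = 0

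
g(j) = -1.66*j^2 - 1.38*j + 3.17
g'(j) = -3.32*j - 1.38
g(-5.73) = -43.43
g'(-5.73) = 17.64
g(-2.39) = -3.01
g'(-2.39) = 6.55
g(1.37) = -1.84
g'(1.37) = -5.93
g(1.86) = -5.14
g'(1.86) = -7.56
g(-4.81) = -28.60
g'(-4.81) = 14.59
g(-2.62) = -4.61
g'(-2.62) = 7.32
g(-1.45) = 1.68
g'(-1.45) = 3.43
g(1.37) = -1.84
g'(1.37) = -5.93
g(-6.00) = -48.31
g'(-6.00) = 18.54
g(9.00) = -143.71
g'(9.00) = -31.26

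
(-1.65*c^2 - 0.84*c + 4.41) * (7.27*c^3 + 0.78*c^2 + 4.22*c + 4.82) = -11.9955*c^5 - 7.3938*c^4 + 24.4425*c^3 - 8.058*c^2 + 14.5614*c + 21.2562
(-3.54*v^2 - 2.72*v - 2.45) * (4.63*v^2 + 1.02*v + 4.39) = -16.3902*v^4 - 16.2044*v^3 - 29.6585*v^2 - 14.4398*v - 10.7555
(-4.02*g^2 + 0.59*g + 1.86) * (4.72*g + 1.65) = -18.9744*g^3 - 3.8482*g^2 + 9.7527*g + 3.069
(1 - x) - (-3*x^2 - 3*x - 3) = 3*x^2 + 2*x + 4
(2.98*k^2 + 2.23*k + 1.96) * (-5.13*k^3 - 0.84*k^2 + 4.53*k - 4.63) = -15.2874*k^5 - 13.9431*k^4 + 1.5714*k^3 - 5.3419*k^2 - 1.4461*k - 9.0748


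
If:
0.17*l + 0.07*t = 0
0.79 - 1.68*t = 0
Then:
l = -0.19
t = 0.47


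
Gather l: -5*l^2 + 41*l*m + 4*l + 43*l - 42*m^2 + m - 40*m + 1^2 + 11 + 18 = -5*l^2 + l*(41*m + 47) - 42*m^2 - 39*m + 30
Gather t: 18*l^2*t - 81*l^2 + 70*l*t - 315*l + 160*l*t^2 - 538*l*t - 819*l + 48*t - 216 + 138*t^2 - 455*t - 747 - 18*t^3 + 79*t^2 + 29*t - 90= -81*l^2 - 1134*l - 18*t^3 + t^2*(160*l + 217) + t*(18*l^2 - 468*l - 378) - 1053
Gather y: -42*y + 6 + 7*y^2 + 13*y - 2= 7*y^2 - 29*y + 4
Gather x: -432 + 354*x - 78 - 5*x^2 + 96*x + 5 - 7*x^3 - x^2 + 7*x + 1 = -7*x^3 - 6*x^2 + 457*x - 504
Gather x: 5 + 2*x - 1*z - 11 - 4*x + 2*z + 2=-2*x + z - 4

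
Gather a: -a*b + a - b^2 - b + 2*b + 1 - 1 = a*(1 - b) - b^2 + b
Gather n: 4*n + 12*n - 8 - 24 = 16*n - 32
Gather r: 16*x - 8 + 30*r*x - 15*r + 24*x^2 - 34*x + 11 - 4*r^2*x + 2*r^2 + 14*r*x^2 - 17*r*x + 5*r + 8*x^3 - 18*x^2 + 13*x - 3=r^2*(2 - 4*x) + r*(14*x^2 + 13*x - 10) + 8*x^3 + 6*x^2 - 5*x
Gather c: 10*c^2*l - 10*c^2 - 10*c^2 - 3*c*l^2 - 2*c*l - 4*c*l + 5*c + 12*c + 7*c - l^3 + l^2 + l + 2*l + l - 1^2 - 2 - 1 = c^2*(10*l - 20) + c*(-3*l^2 - 6*l + 24) - l^3 + l^2 + 4*l - 4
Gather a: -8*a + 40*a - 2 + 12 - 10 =32*a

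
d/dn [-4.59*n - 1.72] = -4.59000000000000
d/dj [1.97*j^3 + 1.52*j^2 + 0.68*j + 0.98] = 5.91*j^2 + 3.04*j + 0.68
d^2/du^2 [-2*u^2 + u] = -4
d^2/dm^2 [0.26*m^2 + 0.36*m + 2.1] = 0.520000000000000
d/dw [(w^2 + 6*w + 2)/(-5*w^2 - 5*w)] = (5*w^2 + 4*w + 2)/(5*w^2*(w^2 + 2*w + 1))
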